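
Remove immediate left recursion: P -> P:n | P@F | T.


Left-recursive alternatives: P:n, P@F; non-recursive: T
Introduce P': P -> TP', P' -> :nP' | @FP' | ε


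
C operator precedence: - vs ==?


'-' is additive (level 9); '==' is equality (level 6)
Higher level binds tighter
'-' has higher precedence than '=='


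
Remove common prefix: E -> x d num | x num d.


Common prefix: 'x'
Factored: E -> x E', E' -> d num | num d


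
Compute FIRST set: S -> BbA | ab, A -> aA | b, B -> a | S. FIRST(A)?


Per alternative of A: FIRST(aA) = {a}; FIRST(b) = {b}
FIRST(A) = {a, b}


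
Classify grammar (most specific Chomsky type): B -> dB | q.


Right-linear: every RHS is a terminal or a terminal followed by one nonterminal
Classification: Type 3 (Regular)


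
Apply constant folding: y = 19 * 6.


19 * 6 = 114 at compile time
Optimized: y = 114


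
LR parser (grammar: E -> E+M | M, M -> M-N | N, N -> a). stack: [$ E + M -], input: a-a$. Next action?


no handle; shift 'a'
Action: shift


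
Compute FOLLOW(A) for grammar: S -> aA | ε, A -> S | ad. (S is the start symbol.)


$ ∈ FOLLOW(S). For each A -> αBβ: add FIRST(β)\{ε} to FOLLOW(B); if β nullable, add FOLLOW(A).
FOLLOW(A) = {$}


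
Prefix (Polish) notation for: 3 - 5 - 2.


left-to-right (same/higher precedence on left): tree is (- (- 3 5) 2)
Prefix: - - 3 5 2


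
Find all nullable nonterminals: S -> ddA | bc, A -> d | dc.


A nonterminal is nullable iff some alternative derives ε (directly, or every symbol in it is nullable)
Nullable: {}


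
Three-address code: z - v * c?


Break into single-operator statements:
t1 = v * c
t2 = z - t1


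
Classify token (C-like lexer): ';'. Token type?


Pattern: delimiter/punctuation
Type: PUNCTUATION


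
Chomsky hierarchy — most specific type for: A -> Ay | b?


Left-linear: every RHS is a terminal or one nonterminal followed by a terminal
Classification: Type 3 (Regular)


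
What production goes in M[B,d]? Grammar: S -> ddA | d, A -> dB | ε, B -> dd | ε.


For [B, d]: 'd' ∈ FIRST(dd)
Entry: B -> dd


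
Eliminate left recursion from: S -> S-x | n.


Left-recursive alternatives: S-x; non-recursive: n
Introduce S': S -> nS', S' -> -xS' | ε


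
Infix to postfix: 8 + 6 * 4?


* has higher precedence, evaluate 6*4 first
Postfix: 8 6 4 * +


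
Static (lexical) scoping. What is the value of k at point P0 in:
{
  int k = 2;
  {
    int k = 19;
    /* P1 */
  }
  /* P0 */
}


k declared in the same block as P0
k = 2


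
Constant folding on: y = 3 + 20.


3 + 20 = 23 at compile time
Optimized: y = 23


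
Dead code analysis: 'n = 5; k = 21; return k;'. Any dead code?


n is assigned but never read
Dead: 'n = 5'


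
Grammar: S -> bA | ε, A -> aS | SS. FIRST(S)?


Per alternative of S: FIRST(bA) = {b}; FIRST(ε) = {ε}
FIRST(S) = {b, ε}


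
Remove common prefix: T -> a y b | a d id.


Common prefix: 'a'
Factored: T -> a T', T' -> y b | d id


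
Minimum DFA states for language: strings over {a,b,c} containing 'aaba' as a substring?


KMP-style automaton: 4 progress states + 1 absorbing accept = 5
Minimal DFA: 5 states


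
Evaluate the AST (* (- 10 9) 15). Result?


Evaluate inner: (- 10 9) = 1
Evaluate root: (* 1 15) = 15
Result: 15


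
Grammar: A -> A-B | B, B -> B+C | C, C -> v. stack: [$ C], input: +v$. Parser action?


'C' (not preceded by B+) is the handle for B -> C
Action: reduce (B -> C)


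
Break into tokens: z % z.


Scan left to right, longest-match per lexeme
Tokens: ID(z), OP(%), ID(z)


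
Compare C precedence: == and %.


'%' is multiplicative (level 10); '==' is equality (level 6)
Higher level binds tighter
'%' has higher precedence than '=='


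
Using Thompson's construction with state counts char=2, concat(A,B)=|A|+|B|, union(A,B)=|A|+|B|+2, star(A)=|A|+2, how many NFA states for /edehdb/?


Syntax tree has 6 char leaf(s), 0 union(s), 0 star(s)
chars contribute 6×2 = 12; each union adds +2; each star adds +2
Total: 12 + 0 + 0 = 12 states


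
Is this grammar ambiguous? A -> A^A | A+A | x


'x^x+x' has two parse trees (no precedence encoded between ^ and +)
Ambiguous


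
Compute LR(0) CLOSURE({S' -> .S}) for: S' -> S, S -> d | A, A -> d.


Start: S' -> .S
For each item with dot before a nonterminal B, add B -> .γ for every B-production
Closure: [S' -> .S, S -> .d, S -> .A, A -> .d]


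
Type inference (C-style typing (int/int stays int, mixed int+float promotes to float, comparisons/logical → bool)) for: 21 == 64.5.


Operand types: int == float
Rule: comparison yields bool
Result type: bool


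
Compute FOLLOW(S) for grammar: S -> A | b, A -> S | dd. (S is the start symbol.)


$ ∈ FOLLOW(S). For each A -> αBβ: add FIRST(β)\{ε} to FOLLOW(B); if β nullable, add FOLLOW(A).
FOLLOW(S) = {$}


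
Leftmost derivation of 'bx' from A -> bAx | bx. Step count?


Derivation: A => bx
Steps: 1


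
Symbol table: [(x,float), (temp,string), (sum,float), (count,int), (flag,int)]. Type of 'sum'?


Lookup 'sum' → type float


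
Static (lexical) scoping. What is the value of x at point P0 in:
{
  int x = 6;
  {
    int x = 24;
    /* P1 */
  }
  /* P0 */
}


x declared in the same block as P0
x = 6


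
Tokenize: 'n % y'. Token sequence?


Scan left to right, longest-match per lexeme
Tokens: ID(n), OP(%), ID(y)


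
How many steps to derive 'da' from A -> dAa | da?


Derivation: A => da
Steps: 1


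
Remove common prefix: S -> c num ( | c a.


Common prefix: 'c'
Factored: S -> c S', S' -> num ( | a


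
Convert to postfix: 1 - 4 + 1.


Left to right (same or higher precedence on left)
Postfix: 1 4 - 1 +


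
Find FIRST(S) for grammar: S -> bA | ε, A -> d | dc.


Per alternative of S: FIRST(bA) = {b}; FIRST(ε) = {ε}
FIRST(S) = {b, ε}


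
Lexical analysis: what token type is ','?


Pattern: delimiter/punctuation
Type: PUNCTUATION


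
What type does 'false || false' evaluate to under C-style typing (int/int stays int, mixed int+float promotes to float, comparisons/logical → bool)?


Operand types: bool || bool
Rule: logical operators take bool operands and yield bool
Result type: bool


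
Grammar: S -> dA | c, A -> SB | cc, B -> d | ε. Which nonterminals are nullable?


A nonterminal is nullable iff some alternative derives ε (directly, or every symbol in it is nullable)
Nullable: {B}


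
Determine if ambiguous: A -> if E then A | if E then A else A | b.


dangling else: 'if E then if E then b else b' parses two ways
Ambiguous


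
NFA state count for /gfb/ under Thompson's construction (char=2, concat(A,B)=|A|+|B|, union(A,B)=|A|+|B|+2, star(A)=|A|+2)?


Syntax tree has 3 char leaf(s), 0 union(s), 0 star(s)
chars contribute 3×2 = 6; each union adds +2; each star adds +2
Total: 6 + 0 + 0 = 6 states


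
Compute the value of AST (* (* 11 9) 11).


Evaluate inner: (* 11 9) = 99
Evaluate root: (* 99 11) = 1089
Result: 1089


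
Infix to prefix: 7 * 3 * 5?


left-to-right (same/higher precedence on left): tree is (* (* 7 3) 5)
Prefix: * * 7 3 5


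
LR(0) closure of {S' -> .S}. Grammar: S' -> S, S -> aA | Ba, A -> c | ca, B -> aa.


Start: S' -> .S
For each item with dot before a nonterminal B, add B -> .γ for every B-production
Closure: [S' -> .S, S -> .aA, S -> .Ba, B -> .aa]


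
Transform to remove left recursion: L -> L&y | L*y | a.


Left-recursive alternatives: L&y, L*y; non-recursive: a
Introduce L': L -> aL', L' -> &yL' | *yL' | ε


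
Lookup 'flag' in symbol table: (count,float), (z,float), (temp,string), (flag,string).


Lookup 'flag' → type string


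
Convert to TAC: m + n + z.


Break into single-operator statements:
t1 = m + n
t2 = t1 + z


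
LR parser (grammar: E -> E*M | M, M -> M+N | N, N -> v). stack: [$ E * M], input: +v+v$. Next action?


'+' can extend M; shift to build M -> M+N
Action: shift


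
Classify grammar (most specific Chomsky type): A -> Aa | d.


Left-linear: every RHS is a terminal or one nonterminal followed by a terminal
Classification: Type 3 (Regular)


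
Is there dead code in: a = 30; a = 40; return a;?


first assignment to a is overwritten before any read
Dead: 'a = 30'


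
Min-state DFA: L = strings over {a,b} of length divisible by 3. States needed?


Track length mod 3: states 0..2, accept at 0
Minimal DFA: 3 states


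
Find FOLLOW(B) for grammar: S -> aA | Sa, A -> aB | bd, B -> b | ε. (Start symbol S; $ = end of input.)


$ ∈ FOLLOW(S). For each A -> αBβ: add FIRST(β)\{ε} to FOLLOW(B); if β nullable, add FOLLOW(A).
FOLLOW(B) = {$, a}


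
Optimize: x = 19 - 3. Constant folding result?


19 - 3 = 16 at compile time
Optimized: x = 16


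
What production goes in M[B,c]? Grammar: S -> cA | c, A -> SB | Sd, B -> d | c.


For [B, c]: 'c' ∈ FIRST(c)
Entry: B -> c


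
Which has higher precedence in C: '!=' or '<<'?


'<<' is shift (level 8); '!=' is equality (level 6)
Higher level binds tighter
'<<' has higher precedence than '!='


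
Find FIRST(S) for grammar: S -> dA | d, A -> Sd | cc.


Per alternative of S: FIRST(dA) = {d}; FIRST(d) = {d}
FIRST(S) = {d}


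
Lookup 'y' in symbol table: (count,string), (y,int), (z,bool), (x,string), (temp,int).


Lookup 'y' → type int


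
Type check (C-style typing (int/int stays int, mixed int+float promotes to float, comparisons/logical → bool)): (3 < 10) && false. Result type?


Operand types: bool && bool
Rule: logical operators take bool operands and yield bool
Result type: bool


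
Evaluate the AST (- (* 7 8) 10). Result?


Evaluate inner: (* 7 8) = 56
Evaluate root: (- 56 10) = 46
Result: 46


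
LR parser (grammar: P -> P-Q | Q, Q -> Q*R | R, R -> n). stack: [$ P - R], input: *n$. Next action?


'R' (not preceded by Q*) is the handle for Q -> R
Action: reduce (Q -> R)


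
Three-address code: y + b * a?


Break into single-operator statements:
t1 = b * a
t2 = y + t1


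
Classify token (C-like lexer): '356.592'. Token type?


Pattern: digits with a decimal point
Type: FLOAT_LITERAL


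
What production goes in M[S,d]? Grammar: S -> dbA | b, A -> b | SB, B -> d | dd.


For [S, d]: 'd' ∈ FIRST(dbA)
Entry: S -> dbA


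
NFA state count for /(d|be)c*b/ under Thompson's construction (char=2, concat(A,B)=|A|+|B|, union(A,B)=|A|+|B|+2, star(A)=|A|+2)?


Syntax tree has 5 char leaf(s), 1 union(s), 1 star(s)
chars contribute 5×2 = 10; each union adds +2; each star adds +2
Total: 10 + 2 + 2 = 14 states


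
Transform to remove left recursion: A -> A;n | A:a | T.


Left-recursive alternatives: A;n, A:a; non-recursive: T
Introduce A': A -> TA', A' -> ;nA' | :aA' | ε


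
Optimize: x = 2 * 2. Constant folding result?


2 * 2 = 4 at compile time
Optimized: x = 4


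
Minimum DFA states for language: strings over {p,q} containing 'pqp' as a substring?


KMP-style automaton: 3 progress states + 1 absorbing accept = 4
Minimal DFA: 4 states


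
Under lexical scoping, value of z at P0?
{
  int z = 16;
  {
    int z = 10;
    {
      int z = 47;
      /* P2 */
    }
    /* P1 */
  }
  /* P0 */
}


z declared in the same block as P0
z = 16


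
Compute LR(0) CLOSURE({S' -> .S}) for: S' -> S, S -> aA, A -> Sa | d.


Start: S' -> .S
For each item with dot before a nonterminal B, add B -> .γ for every B-production
Closure: [S' -> .S, S -> .aA]


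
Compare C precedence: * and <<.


'*' is multiplicative (level 10); '<<' is shift (level 8)
Higher level binds tighter
'*' has higher precedence than '<<'


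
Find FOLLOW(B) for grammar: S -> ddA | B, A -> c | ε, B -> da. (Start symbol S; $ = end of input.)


$ ∈ FOLLOW(S). For each A -> αBβ: add FIRST(β)\{ε} to FOLLOW(B); if β nullable, add FOLLOW(A).
FOLLOW(B) = {$}


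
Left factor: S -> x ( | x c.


Common prefix: 'x'
Factored: S -> x S', S' -> ( | c


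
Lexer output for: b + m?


Scan left to right, longest-match per lexeme
Tokens: ID(b), OP(+), ID(m)


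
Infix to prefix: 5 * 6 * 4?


left-to-right (same/higher precedence on left): tree is (* (* 5 6) 4)
Prefix: * * 5 6 4


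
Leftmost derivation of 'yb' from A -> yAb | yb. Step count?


Derivation: A => yb
Steps: 1


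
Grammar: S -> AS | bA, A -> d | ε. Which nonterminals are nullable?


A nonterminal is nullable iff some alternative derives ε (directly, or every symbol in it is nullable)
Nullable: {A}


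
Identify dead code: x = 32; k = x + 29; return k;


x is read by k's definition; k is returned
No dead code


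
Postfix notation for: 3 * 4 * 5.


Left to right (same or higher precedence on left)
Postfix: 3 4 * 5 *


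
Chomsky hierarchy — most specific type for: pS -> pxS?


LHS has context (more than one symbol) and |LHS| ≤ |RHS|
Classification: Type 1 (Context-Sensitive)


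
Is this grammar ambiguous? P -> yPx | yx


balanced y^n…x^n: each string has a unique parse
Unambiguous


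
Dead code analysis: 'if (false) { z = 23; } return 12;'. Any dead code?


condition is constant false, so the whole block is unreachable
Dead: 'if (false) { z = 23; }'


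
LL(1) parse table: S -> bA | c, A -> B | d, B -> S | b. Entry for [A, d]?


For [A, d]: 'd' ∈ FIRST(d)
Entry: A -> d


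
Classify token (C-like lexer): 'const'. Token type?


Pattern: reserved word
Type: KEYWORD


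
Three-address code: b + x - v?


Break into single-operator statements:
t1 = b + x
t2 = t1 - v


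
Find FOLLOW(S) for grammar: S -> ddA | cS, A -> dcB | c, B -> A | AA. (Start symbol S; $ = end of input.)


$ ∈ FOLLOW(S). For each A -> αBβ: add FIRST(β)\{ε} to FOLLOW(B); if β nullable, add FOLLOW(A).
FOLLOW(S) = {$}


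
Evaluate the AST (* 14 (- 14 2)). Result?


Evaluate inner: (- 14 2) = 12
Evaluate root: (* 14 12) = 168
Result: 168


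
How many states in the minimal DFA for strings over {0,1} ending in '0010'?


Track the longest suffix of input matching a prefix of '0010': 5 classes (prefixes of length 0..4)
Minimal DFA: 5 states


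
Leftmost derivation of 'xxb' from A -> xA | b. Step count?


Derivation: A => xA => xxA => xxb
Steps: 3


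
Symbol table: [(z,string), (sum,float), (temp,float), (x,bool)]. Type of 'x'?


Lookup 'x' → type bool


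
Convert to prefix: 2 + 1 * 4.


'*' binds tighter: tree is (+ 2 (* 1 4))
Prefix: + 2 * 1 4


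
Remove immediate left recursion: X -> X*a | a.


Left-recursive alternatives: X*a; non-recursive: a
Introduce X': X -> aX', X' -> *aX' | ε


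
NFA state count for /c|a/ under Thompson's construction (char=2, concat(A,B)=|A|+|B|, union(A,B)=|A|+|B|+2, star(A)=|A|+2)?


Syntax tree has 2 char leaf(s), 1 union(s), 0 star(s)
chars contribute 2×2 = 4; each union adds +2; each star adds +2
Total: 4 + 2 + 0 = 6 states


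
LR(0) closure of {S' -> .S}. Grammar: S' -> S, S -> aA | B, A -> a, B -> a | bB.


Start: S' -> .S
For each item with dot before a nonterminal B, add B -> .γ for every B-production
Closure: [S' -> .S, S -> .aA, S -> .B, B -> .a, B -> .bB]


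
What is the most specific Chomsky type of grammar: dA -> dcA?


LHS has context (more than one symbol) and |LHS| ≤ |RHS|
Classification: Type 1 (Context-Sensitive)


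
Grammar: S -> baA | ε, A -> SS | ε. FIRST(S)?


Per alternative of S: FIRST(baA) = {b}; FIRST(ε) = {ε}
FIRST(S) = {b, ε}


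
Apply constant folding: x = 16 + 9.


16 + 9 = 25 at compile time
Optimized: x = 25


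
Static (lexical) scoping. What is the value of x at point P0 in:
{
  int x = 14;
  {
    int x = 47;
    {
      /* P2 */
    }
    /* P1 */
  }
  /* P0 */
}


x declared in the same block as P0
x = 14


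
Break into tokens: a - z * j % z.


Scan left to right, longest-match per lexeme
Tokens: ID(a), OP(-), ID(z), OP(*), ID(j), OP(%), ID(z)


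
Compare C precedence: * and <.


'*' is multiplicative (level 10); '<' is relational (level 7)
Higher level binds tighter
'*' has higher precedence than '<'


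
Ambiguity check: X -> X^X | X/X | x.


'x^x/x' has two parse trees (no precedence encoded between ^ and /)
Ambiguous


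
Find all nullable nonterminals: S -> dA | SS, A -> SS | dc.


A nonterminal is nullable iff some alternative derives ε (directly, or every symbol in it is nullable)
Nullable: {}


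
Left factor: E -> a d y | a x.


Common prefix: 'a'
Factored: E -> a E', E' -> d y | x


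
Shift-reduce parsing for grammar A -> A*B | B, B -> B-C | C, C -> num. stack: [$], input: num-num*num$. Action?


no handle on stack; shift 'num'
Action: shift


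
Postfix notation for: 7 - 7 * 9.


* has higher precedence, evaluate 7*9 first
Postfix: 7 7 9 * -


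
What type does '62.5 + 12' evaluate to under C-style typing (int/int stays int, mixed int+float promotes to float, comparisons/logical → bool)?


Operand types: float + int
Rule: mixed int/float promotes to float; int/int stays int
Result type: float


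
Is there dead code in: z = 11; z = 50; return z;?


first assignment to z is overwritten before any read
Dead: 'z = 11'


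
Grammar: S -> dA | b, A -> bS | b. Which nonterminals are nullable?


A nonterminal is nullable iff some alternative derives ε (directly, or every symbol in it is nullable)
Nullable: {}


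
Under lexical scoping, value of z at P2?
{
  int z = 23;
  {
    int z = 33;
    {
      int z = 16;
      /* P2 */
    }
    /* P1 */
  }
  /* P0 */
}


z declared in the same block as P2
z = 16


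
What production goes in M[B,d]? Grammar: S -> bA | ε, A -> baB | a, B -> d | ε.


For [B, d]: 'd' ∈ FIRST(d)
Entry: B -> d


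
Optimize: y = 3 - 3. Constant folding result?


3 - 3 = 0 at compile time
Optimized: y = 0


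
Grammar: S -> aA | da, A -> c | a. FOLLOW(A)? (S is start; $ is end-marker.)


$ ∈ FOLLOW(S). For each A -> αBβ: add FIRST(β)\{ε} to FOLLOW(B); if β nullable, add FOLLOW(A).
FOLLOW(A) = {$}


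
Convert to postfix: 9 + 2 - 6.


Left to right (same or higher precedence on left)
Postfix: 9 2 + 6 -


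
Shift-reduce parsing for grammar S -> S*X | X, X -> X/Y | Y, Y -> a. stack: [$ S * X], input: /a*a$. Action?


'/' can extend X; shift to build X -> X/Y
Action: shift


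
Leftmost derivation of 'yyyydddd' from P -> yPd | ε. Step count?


Derivation: P => yPd => yyPdd => yyyPddd => yyyyPdddd => yyyydddd
Steps: 5


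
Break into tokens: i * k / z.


Scan left to right, longest-match per lexeme
Tokens: ID(i), OP(*), ID(k), OP(/), ID(z)


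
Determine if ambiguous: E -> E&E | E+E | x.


'x&x+x' has two parse trees (no precedence encoded between & and +)
Ambiguous


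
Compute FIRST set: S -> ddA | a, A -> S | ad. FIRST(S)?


Per alternative of S: FIRST(ddA) = {d}; FIRST(a) = {a}
FIRST(S) = {a, d}


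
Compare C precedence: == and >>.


'>>' is shift (level 8); '==' is equality (level 6)
Higher level binds tighter
'>>' has higher precedence than '=='


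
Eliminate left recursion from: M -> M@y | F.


Left-recursive alternatives: M@y; non-recursive: F
Introduce M': M -> FM', M' -> @yM' | ε


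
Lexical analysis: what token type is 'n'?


Pattern: letter/underscore followed by alphanumerics, not a keyword
Type: IDENTIFIER


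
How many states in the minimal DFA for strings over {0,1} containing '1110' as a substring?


KMP-style automaton: 4 progress states + 1 absorbing accept = 5
Minimal DFA: 5 states


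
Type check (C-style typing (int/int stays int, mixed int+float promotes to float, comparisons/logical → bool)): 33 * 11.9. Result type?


Operand types: int * float
Rule: mixed int/float promotes to float; int/int stays int
Result type: float


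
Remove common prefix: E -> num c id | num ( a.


Common prefix: 'num'
Factored: E -> num E', E' -> c id | ( a


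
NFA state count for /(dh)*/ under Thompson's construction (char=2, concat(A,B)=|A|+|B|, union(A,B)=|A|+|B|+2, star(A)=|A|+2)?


Syntax tree has 2 char leaf(s), 0 union(s), 1 star(s)
chars contribute 2×2 = 4; each union adds +2; each star adds +2
Total: 4 + 0 + 2 = 6 states


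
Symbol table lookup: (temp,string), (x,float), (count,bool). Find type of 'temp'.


Lookup 'temp' → type string


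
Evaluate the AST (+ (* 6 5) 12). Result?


Evaluate inner: (* 6 5) = 30
Evaluate root: (+ 30 12) = 42
Result: 42


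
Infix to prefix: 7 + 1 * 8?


'*' binds tighter: tree is (+ 7 (* 1 8))
Prefix: + 7 * 1 8


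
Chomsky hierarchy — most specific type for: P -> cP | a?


Right-linear: every RHS is a terminal or a terminal followed by one nonterminal
Classification: Type 3 (Regular)


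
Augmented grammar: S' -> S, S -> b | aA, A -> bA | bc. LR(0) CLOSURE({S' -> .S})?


Start: S' -> .S
For each item with dot before a nonterminal B, add B -> .γ for every B-production
Closure: [S' -> .S, S -> .b, S -> .aA]


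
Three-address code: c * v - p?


Break into single-operator statements:
t1 = c * v
t2 = t1 - p


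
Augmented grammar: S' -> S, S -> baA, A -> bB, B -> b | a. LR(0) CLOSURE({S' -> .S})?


Start: S' -> .S
For each item with dot before a nonterminal B, add B -> .γ for every B-production
Closure: [S' -> .S, S -> .baA]


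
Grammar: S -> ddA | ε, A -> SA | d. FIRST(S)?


Per alternative of S: FIRST(ddA) = {d}; FIRST(ε) = {ε}
FIRST(S) = {d, ε}


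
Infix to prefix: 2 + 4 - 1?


left-to-right (same/higher precedence on left): tree is (- (+ 2 4) 1)
Prefix: - + 2 4 1


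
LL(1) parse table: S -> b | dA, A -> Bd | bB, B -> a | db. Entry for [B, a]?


For [B, a]: 'a' ∈ FIRST(a)
Entry: B -> a


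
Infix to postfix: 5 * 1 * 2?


Left to right (same or higher precedence on left)
Postfix: 5 1 * 2 *


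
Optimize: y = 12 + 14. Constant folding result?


12 + 14 = 26 at compile time
Optimized: y = 26


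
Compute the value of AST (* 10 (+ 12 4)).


Evaluate inner: (+ 12 4) = 16
Evaluate root: (* 10 16) = 160
Result: 160


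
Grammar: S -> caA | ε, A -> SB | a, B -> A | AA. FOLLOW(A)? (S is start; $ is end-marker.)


$ ∈ FOLLOW(S). For each A -> αBβ: add FIRST(β)\{ε} to FOLLOW(B); if β nullable, add FOLLOW(A).
FOLLOW(A) = {$, a, c}


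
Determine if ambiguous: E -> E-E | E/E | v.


'v-v/v' has two parse trees (no precedence encoded between - and /)
Ambiguous


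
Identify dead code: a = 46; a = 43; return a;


first assignment to a is overwritten before any read
Dead: 'a = 46'


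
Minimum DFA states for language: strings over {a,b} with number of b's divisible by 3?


Track (count of b) mod 3: states 0..2, accept at 0
Minimal DFA: 3 states


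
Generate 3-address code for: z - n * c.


Break into single-operator statements:
t1 = n * c
t2 = z - t1


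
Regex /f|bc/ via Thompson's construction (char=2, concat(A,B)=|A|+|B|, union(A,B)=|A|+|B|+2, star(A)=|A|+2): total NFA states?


Syntax tree has 3 char leaf(s), 1 union(s), 0 star(s)
chars contribute 3×2 = 6; each union adds +2; each star adds +2
Total: 6 + 2 + 0 = 8 states


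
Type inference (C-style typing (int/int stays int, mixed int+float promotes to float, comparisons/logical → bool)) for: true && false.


Operand types: bool && bool
Rule: logical operators take bool operands and yield bool
Result type: bool


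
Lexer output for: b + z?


Scan left to right, longest-match per lexeme
Tokens: ID(b), OP(+), ID(z)


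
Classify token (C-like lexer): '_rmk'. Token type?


Pattern: letter/underscore followed by alphanumerics, not a keyword
Type: IDENTIFIER


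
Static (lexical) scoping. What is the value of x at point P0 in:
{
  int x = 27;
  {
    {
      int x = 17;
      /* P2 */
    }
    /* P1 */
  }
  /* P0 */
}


x declared in the same block as P0
x = 27


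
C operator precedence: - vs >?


'-' is additive (level 9); '>' is relational (level 7)
Higher level binds tighter
'-' has higher precedence than '>'


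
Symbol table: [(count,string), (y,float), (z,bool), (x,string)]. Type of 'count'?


Lookup 'count' → type string


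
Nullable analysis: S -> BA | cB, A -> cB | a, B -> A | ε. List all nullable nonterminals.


A nonterminal is nullable iff some alternative derives ε (directly, or every symbol in it is nullable)
Nullable: {B}


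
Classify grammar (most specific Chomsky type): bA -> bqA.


LHS has context (more than one symbol) and |LHS| ≤ |RHS|
Classification: Type 1 (Context-Sensitive)


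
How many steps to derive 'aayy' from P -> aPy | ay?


Derivation: P => aPy => aayy
Steps: 2


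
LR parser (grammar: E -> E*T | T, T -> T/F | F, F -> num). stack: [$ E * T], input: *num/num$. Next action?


handle 'E*T' on top; lookahead ∈ FOLLOW(E) = {*, $}
Action: reduce (E -> E*T)


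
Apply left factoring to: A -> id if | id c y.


Common prefix: 'id'
Factored: A -> id A', A' -> if | c y


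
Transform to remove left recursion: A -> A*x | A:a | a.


Left-recursive alternatives: A*x, A:a; non-recursive: a
Introduce A': A -> aA', A' -> *xA' | :aA' | ε


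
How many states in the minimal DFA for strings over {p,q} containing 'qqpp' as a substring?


KMP-style automaton: 4 progress states + 1 absorbing accept = 5
Minimal DFA: 5 states


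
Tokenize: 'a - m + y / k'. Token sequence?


Scan left to right, longest-match per lexeme
Tokens: ID(a), OP(-), ID(m), OP(+), ID(y), OP(/), ID(k)


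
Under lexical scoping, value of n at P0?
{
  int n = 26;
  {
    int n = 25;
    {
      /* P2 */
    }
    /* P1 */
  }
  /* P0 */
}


n declared in the same block as P0
n = 26


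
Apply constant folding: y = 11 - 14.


11 - 14 = -3 at compile time
Optimized: y = -3


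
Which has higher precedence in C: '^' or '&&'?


'^' is bitwise XOR (level 4); '&&' is logical AND (level 2)
Higher level binds tighter
'^' has higher precedence than '&&'


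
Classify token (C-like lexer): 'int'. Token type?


Pattern: reserved word
Type: KEYWORD


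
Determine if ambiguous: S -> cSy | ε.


balanced c^n…y^n: each string has a unique parse
Unambiguous


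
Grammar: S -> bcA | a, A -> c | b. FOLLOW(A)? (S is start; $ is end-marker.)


$ ∈ FOLLOW(S). For each A -> αBβ: add FIRST(β)\{ε} to FOLLOW(B); if β nullable, add FOLLOW(A).
FOLLOW(A) = {$}


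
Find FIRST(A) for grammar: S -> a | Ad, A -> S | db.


Per alternative of A: FIRST(S) = {a, d}; FIRST(db) = {d}
FIRST(A) = {a, d}


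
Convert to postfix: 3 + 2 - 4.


Left to right (same or higher precedence on left)
Postfix: 3 2 + 4 -


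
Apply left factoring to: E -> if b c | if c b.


Common prefix: 'if'
Factored: E -> if E', E' -> b c | c b


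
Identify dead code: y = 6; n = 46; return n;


y is assigned but never read
Dead: 'y = 6'


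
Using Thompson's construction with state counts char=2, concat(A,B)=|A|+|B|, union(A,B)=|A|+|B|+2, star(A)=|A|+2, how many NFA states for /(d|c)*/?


Syntax tree has 2 char leaf(s), 1 union(s), 1 star(s)
chars contribute 2×2 = 4; each union adds +2; each star adds +2
Total: 4 + 2 + 2 = 8 states


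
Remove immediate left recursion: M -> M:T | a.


Left-recursive alternatives: M:T; non-recursive: a
Introduce M': M -> aM', M' -> :TM' | ε


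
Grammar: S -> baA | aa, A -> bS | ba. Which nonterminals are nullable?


A nonterminal is nullable iff some alternative derives ε (directly, or every symbol in it is nullable)
Nullable: {}


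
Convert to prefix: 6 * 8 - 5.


left-to-right (same/higher precedence on left): tree is (- (* 6 8) 5)
Prefix: - * 6 8 5


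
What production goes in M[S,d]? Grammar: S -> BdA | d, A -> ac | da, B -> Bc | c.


For [S, d]: 'd' ∈ FIRST(d)
Entry: S -> d


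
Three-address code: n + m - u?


Break into single-operator statements:
t1 = n + m
t2 = t1 - u


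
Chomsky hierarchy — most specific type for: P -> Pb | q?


Left-linear: every RHS is a terminal or one nonterminal followed by a terminal
Classification: Type 3 (Regular)


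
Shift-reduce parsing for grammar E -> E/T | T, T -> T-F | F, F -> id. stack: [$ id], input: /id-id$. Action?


'id' on top is the handle for F -> id
Action: reduce (F -> id)


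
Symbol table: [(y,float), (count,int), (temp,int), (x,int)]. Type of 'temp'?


Lookup 'temp' → type int


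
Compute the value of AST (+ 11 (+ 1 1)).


Evaluate inner: (+ 1 1) = 2
Evaluate root: (+ 11 2) = 13
Result: 13


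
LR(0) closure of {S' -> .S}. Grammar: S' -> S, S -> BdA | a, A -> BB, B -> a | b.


Start: S' -> .S
For each item with dot before a nonterminal B, add B -> .γ for every B-production
Closure: [S' -> .S, S -> .BdA, S -> .a, B -> .a, B -> .b]


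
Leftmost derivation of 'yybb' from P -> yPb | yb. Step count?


Derivation: P => yPb => yybb
Steps: 2


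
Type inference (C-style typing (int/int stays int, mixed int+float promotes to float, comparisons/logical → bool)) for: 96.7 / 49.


Operand types: float / int
Rule: mixed int/float promotes to float; int/int stays int
Result type: float


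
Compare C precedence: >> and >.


'>>' is shift (level 8); '>' is relational (level 7)
Higher level binds tighter
'>>' has higher precedence than '>'


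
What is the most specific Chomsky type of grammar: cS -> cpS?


LHS has context (more than one symbol) and |LHS| ≤ |RHS|
Classification: Type 1 (Context-Sensitive)


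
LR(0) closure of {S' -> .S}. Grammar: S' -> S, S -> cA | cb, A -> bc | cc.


Start: S' -> .S
For each item with dot before a nonterminal B, add B -> .γ for every B-production
Closure: [S' -> .S, S -> .cA, S -> .cb]


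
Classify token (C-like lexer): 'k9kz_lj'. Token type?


Pattern: letter/underscore followed by alphanumerics, not a keyword
Type: IDENTIFIER


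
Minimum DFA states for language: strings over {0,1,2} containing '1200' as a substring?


KMP-style automaton: 4 progress states + 1 absorbing accept = 5
Minimal DFA: 5 states


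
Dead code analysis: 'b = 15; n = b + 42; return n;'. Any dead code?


b is read by n's definition; n is returned
No dead code


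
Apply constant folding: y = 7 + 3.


7 + 3 = 10 at compile time
Optimized: y = 10


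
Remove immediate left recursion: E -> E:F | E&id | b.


Left-recursive alternatives: E:F, E&id; non-recursive: b
Introduce E': E -> bE', E' -> :FE' | &idE' | ε


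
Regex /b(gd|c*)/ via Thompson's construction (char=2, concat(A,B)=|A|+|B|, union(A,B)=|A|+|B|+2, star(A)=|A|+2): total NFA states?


Syntax tree has 4 char leaf(s), 1 union(s), 1 star(s)
chars contribute 4×2 = 8; each union adds +2; each star adds +2
Total: 8 + 2 + 2 = 12 states


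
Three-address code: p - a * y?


Break into single-operator statements:
t1 = a * y
t2 = p - t1


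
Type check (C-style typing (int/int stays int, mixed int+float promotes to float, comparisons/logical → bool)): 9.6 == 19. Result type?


Operand types: float == int
Rule: comparison yields bool
Result type: bool


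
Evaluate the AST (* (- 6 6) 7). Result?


Evaluate inner: (- 6 6) = 0
Evaluate root: (* 0 7) = 0
Result: 0


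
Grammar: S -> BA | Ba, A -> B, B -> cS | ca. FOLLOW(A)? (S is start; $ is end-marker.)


$ ∈ FOLLOW(S). For each A -> αBβ: add FIRST(β)\{ε} to FOLLOW(B); if β nullable, add FOLLOW(A).
FOLLOW(A) = {$, a, c}


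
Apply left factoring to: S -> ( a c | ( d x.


Common prefix: '('
Factored: S -> ( S', S' -> a c | d x


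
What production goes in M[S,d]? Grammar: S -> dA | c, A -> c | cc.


For [S, d]: 'd' ∈ FIRST(dA)
Entry: S -> dA


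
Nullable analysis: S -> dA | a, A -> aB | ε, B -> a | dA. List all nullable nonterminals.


A nonterminal is nullable iff some alternative derives ε (directly, or every symbol in it is nullable)
Nullable: {A}


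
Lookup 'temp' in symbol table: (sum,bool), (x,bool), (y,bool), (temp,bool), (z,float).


Lookup 'temp' → type bool


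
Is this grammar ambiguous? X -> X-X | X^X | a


'a-a^a' has two parse trees (no precedence encoded between - and ^)
Ambiguous


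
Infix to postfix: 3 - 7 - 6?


Left to right (same or higher precedence on left)
Postfix: 3 7 - 6 -


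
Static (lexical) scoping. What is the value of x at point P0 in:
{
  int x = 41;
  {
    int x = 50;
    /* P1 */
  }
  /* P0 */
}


x declared in the same block as P0
x = 41


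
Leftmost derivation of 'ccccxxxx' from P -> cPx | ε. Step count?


Derivation: P => cPx => ccPxx => cccPxxx => ccccPxxxx => ccccxxxx
Steps: 5


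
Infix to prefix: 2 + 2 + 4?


left-to-right (same/higher precedence on left): tree is (+ (+ 2 2) 4)
Prefix: + + 2 2 4


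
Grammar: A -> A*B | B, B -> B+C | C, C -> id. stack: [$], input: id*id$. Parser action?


no handle on stack; shift 'id'
Action: shift


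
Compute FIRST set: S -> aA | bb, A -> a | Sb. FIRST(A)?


Per alternative of A: FIRST(a) = {a}; FIRST(Sb) = {a, b}
FIRST(A) = {a, b}


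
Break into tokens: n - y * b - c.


Scan left to right, longest-match per lexeme
Tokens: ID(n), OP(-), ID(y), OP(*), ID(b), OP(-), ID(c)


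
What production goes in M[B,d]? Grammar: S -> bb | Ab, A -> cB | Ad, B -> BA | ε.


For [B, d]: ε is nullable and 'd' ∈ FOLLOW(B)
Entry: B -> ε


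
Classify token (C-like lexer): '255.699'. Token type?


Pattern: digits with a decimal point
Type: FLOAT_LITERAL


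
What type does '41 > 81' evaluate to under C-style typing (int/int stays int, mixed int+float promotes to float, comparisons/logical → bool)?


Operand types: int > int
Rule: comparison yields bool
Result type: bool


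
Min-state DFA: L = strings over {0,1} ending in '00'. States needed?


Track the longest suffix of input matching a prefix of '00': 3 classes (prefixes of length 0..2)
Minimal DFA: 3 states


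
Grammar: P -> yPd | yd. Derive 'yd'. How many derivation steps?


Derivation: P => yd
Steps: 1


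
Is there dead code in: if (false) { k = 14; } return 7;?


condition is constant false, so the whole block is unreachable
Dead: 'if (false) { k = 14; }'


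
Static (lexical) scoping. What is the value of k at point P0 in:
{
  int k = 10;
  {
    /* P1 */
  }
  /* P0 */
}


k declared in the same block as P0
k = 10


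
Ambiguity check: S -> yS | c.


right-linear, alternatives start with distinct terminals 'y' vs 'c': unique leftmost derivation
Unambiguous


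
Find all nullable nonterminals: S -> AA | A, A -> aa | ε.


A nonterminal is nullable iff some alternative derives ε (directly, or every symbol in it is nullable)
Nullable: {A, S}


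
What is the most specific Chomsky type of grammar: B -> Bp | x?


Left-linear: every RHS is a terminal or one nonterminal followed by a terminal
Classification: Type 3 (Regular)


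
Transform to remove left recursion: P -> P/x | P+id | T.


Left-recursive alternatives: P/x, P+id; non-recursive: T
Introduce P': P -> TP', P' -> /xP' | +idP' | ε


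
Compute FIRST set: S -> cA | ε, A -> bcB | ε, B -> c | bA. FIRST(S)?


Per alternative of S: FIRST(cA) = {c}; FIRST(ε) = {ε}
FIRST(S) = {c, ε}


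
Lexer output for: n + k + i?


Scan left to right, longest-match per lexeme
Tokens: ID(n), OP(+), ID(k), OP(+), ID(i)


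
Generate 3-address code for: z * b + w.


Break into single-operator statements:
t1 = z * b
t2 = t1 + w


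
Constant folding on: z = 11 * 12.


11 * 12 = 132 at compile time
Optimized: z = 132


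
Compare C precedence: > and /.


'/' is multiplicative (level 10); '>' is relational (level 7)
Higher level binds tighter
'/' has higher precedence than '>'


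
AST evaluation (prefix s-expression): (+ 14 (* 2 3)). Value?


Evaluate inner: (* 2 3) = 6
Evaluate root: (+ 14 6) = 20
Result: 20


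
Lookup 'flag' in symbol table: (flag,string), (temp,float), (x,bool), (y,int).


Lookup 'flag' → type string


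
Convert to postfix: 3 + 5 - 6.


Left to right (same or higher precedence on left)
Postfix: 3 5 + 6 -


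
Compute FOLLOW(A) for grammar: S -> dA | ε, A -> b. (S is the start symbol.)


$ ∈ FOLLOW(S). For each A -> αBβ: add FIRST(β)\{ε} to FOLLOW(B); if β nullable, add FOLLOW(A).
FOLLOW(A) = {$}


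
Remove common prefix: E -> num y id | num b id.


Common prefix: 'num'
Factored: E -> num E', E' -> y id | b id


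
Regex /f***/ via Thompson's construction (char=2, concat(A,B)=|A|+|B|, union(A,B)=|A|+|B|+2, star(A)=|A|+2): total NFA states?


Syntax tree has 1 char leaf(s), 0 union(s), 3 star(s)
chars contribute 1×2 = 2; each union adds +2; each star adds +2
Total: 2 + 0 + 6 = 8 states


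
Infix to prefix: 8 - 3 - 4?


left-to-right (same/higher precedence on left): tree is (- (- 8 3) 4)
Prefix: - - 8 3 4


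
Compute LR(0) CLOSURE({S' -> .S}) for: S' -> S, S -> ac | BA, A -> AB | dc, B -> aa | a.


Start: S' -> .S
For each item with dot before a nonterminal B, add B -> .γ for every B-production
Closure: [S' -> .S, S -> .ac, S -> .BA, B -> .aa, B -> .a]


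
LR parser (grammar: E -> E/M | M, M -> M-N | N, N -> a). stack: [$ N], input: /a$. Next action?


'N' (not preceded by M-) is the handle for M -> N
Action: reduce (M -> N)


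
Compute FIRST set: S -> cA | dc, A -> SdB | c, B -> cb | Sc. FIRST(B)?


Per alternative of B: FIRST(cb) = {c}; FIRST(Sc) = {c, d}
FIRST(B) = {c, d}


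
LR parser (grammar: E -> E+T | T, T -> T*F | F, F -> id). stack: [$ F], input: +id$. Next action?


'F' (not preceded by T*) is the handle for T -> F
Action: reduce (T -> F)


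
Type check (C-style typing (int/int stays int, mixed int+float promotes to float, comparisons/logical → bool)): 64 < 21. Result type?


Operand types: int < int
Rule: comparison yields bool
Result type: bool


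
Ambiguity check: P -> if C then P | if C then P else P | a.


dangling else: 'if C then if C then a else a' parses two ways
Ambiguous


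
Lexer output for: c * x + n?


Scan left to right, longest-match per lexeme
Tokens: ID(c), OP(*), ID(x), OP(+), ID(n)


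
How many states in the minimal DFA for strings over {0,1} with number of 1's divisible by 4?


Track (count of 1) mod 4: states 0..3, accept at 0
Minimal DFA: 4 states


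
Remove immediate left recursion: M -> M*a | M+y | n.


Left-recursive alternatives: M*a, M+y; non-recursive: n
Introduce M': M -> nM', M' -> *aM' | +yM' | ε


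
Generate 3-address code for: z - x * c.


Break into single-operator statements:
t1 = x * c
t2 = z - t1


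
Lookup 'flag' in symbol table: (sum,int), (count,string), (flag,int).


Lookup 'flag' → type int


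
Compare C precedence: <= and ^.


'<=' is relational (level 7); '^' is bitwise XOR (level 4)
Higher level binds tighter
'<=' has higher precedence than '^'


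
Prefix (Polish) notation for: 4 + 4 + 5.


left-to-right (same/higher precedence on left): tree is (+ (+ 4 4) 5)
Prefix: + + 4 4 5


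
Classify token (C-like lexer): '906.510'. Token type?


Pattern: digits with a decimal point
Type: FLOAT_LITERAL


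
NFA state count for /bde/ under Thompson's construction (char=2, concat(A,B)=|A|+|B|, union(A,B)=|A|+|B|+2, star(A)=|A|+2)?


Syntax tree has 3 char leaf(s), 0 union(s), 0 star(s)
chars contribute 3×2 = 6; each union adds +2; each star adds +2
Total: 6 + 0 + 0 = 6 states
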